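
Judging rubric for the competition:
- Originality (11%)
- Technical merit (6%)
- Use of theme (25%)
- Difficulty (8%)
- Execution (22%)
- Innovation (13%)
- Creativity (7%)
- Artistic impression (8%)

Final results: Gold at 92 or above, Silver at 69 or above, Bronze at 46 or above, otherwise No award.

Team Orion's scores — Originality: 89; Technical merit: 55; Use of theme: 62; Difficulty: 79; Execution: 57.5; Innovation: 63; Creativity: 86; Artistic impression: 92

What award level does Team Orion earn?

Weighted total:
  Originality 89 × 0.11 = 9.79
  Technical merit 55 × 0.06 = 3.3
  Use of theme 62 × 0.25 = 15.5
  Difficulty 79 × 0.08 = 6.32
  Execution 57.5 × 0.22 = 12.65
  Innovation 63 × 0.13 = 8.19
  Creativity 86 × 0.07 = 6.02
  Artistic impression 92 × 0.08 = 7.36
Sum = 69.13
69.13 is ≥ 69 and < 92 → Silver

Silver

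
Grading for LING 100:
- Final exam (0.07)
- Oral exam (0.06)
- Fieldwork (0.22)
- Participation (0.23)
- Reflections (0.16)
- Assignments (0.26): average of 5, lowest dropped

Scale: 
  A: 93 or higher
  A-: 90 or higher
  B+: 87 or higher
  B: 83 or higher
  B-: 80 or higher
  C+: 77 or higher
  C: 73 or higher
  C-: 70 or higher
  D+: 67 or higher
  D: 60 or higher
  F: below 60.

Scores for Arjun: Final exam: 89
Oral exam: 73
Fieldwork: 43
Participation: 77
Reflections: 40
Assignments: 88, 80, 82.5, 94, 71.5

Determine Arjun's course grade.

Assignments: drop 71.5 → average of remaining 4 = 344.5/4 = 86.125
Weighted total:
  Final exam 89 × 0.07 = 6.23
  Oral exam 73 × 0.06 = 4.38
  Fieldwork 43 × 0.22 = 9.46
  Participation 77 × 0.23 = 17.71
  Reflections 40 × 0.16 = 6.4
  Assignments 86.125 × 0.26 = 22.3925
Sum = 66.5725
66.5725 is ≥ 60 and < 67 → D

D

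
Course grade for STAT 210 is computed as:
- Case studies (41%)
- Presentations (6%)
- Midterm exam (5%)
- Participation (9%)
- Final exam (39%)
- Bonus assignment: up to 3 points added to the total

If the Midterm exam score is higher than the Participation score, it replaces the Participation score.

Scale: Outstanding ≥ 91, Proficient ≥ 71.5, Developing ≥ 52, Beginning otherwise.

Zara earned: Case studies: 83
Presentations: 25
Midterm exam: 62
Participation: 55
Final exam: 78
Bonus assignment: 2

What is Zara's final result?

Midterm exam (62) > Participation (55), so Participation counts as 62.
Weighted total:
  Case studies 83 × 0.41 = 34.03
  Presentations 25 × 0.06 = 1.5
  Midterm exam 62 × 0.05 = 3.1
  Participation 62 × 0.09 = 5.58
  Final exam 78 × 0.39 = 30.42
Sum = 74.63
Bonus assignment: 74.63 + 2 = 76.63
76.63 is ≥ 71.5 and < 91 → Proficient

Proficient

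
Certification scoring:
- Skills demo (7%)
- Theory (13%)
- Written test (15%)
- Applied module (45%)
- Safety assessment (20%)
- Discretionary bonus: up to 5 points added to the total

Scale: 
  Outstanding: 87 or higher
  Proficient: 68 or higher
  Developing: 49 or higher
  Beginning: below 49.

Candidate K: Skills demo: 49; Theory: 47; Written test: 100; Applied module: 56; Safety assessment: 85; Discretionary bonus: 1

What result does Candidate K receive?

Developing

Weighted total:
  Skills demo 49 × 0.07 = 3.43
  Theory 47 × 0.13 = 6.11
  Written test 100 × 0.15 = 15
  Applied module 56 × 0.45 = 25.2
  Safety assessment 85 × 0.2 = 17
Sum = 66.74
Discretionary bonus: 66.74 + 1 = 67.74
67.74 is ≥ 49 and < 68 → Developing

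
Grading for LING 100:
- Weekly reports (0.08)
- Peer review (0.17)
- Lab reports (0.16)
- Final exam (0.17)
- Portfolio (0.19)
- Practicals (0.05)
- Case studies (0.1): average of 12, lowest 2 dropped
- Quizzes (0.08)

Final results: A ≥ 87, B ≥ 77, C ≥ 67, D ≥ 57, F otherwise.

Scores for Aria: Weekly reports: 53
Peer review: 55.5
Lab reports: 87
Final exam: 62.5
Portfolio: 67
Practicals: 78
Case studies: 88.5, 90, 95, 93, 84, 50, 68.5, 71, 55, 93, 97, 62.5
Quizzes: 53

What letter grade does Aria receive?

C

Case studies: drop 50, 55 → average of remaining 10 = 842.5/10 = 84.25
Weighted total:
  Weekly reports 53 × 0.08 = 4.24
  Peer review 55.5 × 0.17 = 9.435
  Lab reports 87 × 0.16 = 13.92
  Final exam 62.5 × 0.17 = 10.625
  Portfolio 67 × 0.19 = 12.73
  Practicals 78 × 0.05 = 3.9
  Case studies 84.25 × 0.1 = 8.425
  Quizzes 53 × 0.08 = 4.24
Sum = 67.515
67.515 is ≥ 67 and < 77 → C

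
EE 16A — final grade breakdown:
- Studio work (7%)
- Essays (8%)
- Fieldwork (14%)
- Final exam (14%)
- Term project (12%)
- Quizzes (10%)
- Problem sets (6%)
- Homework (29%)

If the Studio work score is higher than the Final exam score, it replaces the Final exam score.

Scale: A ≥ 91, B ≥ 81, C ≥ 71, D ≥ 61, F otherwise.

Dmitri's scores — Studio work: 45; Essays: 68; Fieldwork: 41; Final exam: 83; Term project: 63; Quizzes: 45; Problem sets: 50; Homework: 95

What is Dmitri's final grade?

D

Studio work (45) ≤ Final exam (83), so Final exam stays at 83.
Weighted total:
  Studio work 45 × 0.07 = 3.15
  Essays 68 × 0.08 = 5.44
  Fieldwork 41 × 0.14 = 5.74
  Final exam 83 × 0.14 = 11.62
  Term project 63 × 0.12 = 7.56
  Quizzes 45 × 0.1 = 4.5
  Problem sets 50 × 0.06 = 3
  Homework 95 × 0.29 = 27.55
Sum = 68.56
68.56 is ≥ 61 and < 71 → D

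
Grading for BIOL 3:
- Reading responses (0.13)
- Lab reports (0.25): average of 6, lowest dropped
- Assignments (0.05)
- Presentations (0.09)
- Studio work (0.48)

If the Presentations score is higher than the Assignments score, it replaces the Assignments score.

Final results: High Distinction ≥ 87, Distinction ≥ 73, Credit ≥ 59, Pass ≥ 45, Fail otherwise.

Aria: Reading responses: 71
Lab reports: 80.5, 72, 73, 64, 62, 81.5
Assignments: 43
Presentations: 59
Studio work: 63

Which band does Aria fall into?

Credit

Lab reports: drop 62 → average of remaining 5 = 371/5 = 74.2
Presentations (59) > Assignments (43), so Assignments counts as 59.
Weighted total:
  Reading responses 71 × 0.13 = 9.23
  Lab reports 74.2 × 0.25 = 18.55
  Assignments 59 × 0.05 = 2.95
  Presentations 59 × 0.09 = 5.31
  Studio work 63 × 0.48 = 30.24
Sum = 66.28
66.28 is ≥ 59 and < 73 → Credit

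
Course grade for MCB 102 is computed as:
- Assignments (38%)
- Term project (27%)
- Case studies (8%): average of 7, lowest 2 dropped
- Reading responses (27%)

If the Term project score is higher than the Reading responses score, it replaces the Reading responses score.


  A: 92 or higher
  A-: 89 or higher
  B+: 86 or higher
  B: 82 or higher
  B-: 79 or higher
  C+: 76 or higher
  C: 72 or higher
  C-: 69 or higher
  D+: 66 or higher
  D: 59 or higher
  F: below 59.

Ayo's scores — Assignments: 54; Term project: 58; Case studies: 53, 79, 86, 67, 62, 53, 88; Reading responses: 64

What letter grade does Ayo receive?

D

Case studies: drop 53, 53 → average of remaining 5 = 382/5 = 76.4
Term project (58) ≤ Reading responses (64), so Reading responses stays at 64.
Weighted total:
  Assignments 54 × 0.38 = 20.52
  Term project 58 × 0.27 = 15.66
  Case studies 76.4 × 0.08 = 6.112
  Reading responses 64 × 0.27 = 17.28
Sum = 59.572
59.572 is ≥ 59 and < 66 → D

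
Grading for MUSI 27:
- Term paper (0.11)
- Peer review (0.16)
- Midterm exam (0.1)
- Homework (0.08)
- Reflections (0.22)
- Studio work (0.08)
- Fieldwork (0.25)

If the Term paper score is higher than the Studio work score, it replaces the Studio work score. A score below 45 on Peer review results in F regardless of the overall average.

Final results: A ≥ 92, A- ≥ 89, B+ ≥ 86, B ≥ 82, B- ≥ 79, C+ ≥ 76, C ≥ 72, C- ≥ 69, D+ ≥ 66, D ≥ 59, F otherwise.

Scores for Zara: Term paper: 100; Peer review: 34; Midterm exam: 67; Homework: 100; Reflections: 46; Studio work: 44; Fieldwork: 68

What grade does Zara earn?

Term paper (100) > Studio work (44), so Studio work counts as 100.
Peer review score 34 < 45: minimum not met.
Weighted total:
  Term paper 100 × 0.11 = 11
  Peer review 34 × 0.16 = 5.44
  Midterm exam 67 × 0.1 = 6.7
  Homework 100 × 0.08 = 8
  Reflections 46 × 0.22 = 10.12
  Studio work 100 × 0.08 = 8
  Fieldwork 68 × 0.25 = 17
Sum = 66.26
Because the Peer review minimum was not met, the result is F.

F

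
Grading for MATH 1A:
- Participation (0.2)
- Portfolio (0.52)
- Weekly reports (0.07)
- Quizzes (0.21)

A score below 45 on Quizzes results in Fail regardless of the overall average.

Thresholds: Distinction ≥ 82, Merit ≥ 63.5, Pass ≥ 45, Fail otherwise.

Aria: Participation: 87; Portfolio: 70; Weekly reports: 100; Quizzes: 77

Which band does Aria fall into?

Quizzes score 77 ≥ 45: minimum met.
Weighted total:
  Participation 87 × 0.2 = 17.4
  Portfolio 70 × 0.52 = 36.4
  Weekly reports 100 × 0.07 = 7
  Quizzes 77 × 0.21 = 16.17
Sum = 76.97
76.97 is ≥ 63.5 and < 82 → Merit

Merit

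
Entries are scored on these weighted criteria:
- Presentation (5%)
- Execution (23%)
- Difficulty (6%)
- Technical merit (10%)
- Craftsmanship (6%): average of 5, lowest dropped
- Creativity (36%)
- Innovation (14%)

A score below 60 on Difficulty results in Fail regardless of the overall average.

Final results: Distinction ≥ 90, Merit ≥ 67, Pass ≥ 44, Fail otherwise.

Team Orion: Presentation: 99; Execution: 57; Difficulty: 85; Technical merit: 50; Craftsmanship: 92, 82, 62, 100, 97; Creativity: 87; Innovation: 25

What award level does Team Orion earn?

Merit

Craftsmanship: drop 62 → average of remaining 4 = 371/4 = 92.75
Difficulty score 85 ≥ 60: minimum met.
Weighted total:
  Presentation 99 × 0.05 = 4.95
  Execution 57 × 0.23 = 13.11
  Difficulty 85 × 0.06 = 5.1
  Technical merit 50 × 0.1 = 5
  Craftsmanship 92.75 × 0.06 = 5.565
  Creativity 87 × 0.36 = 31.32
  Innovation 25 × 0.14 = 3.5
Sum = 68.545
68.545 is ≥ 67 and < 90 → Merit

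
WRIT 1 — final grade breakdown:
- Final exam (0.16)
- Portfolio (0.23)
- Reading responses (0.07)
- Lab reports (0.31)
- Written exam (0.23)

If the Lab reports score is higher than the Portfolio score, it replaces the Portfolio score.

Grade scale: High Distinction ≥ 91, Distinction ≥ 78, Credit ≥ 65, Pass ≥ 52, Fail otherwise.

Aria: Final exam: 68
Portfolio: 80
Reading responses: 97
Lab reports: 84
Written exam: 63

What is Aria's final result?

Credit

Lab reports (84) > Portfolio (80), so Portfolio counts as 84.
Weighted total:
  Final exam 68 × 0.16 = 10.88
  Portfolio 84 × 0.23 = 19.32
  Reading responses 97 × 0.07 = 6.79
  Lab reports 84 × 0.31 = 26.04
  Written exam 63 × 0.23 = 14.49
Sum = 77.52
77.52 is ≥ 65 and < 78 → Credit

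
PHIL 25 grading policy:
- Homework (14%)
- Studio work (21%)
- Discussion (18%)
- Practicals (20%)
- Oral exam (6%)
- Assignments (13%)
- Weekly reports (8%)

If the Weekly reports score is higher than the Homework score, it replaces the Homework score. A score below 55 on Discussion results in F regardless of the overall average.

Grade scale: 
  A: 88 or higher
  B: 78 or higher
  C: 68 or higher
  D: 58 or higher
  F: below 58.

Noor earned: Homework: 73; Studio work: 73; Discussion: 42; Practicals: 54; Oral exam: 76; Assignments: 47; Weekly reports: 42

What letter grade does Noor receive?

F

Weekly reports (42) ≤ Homework (73), so Homework stays at 73.
Discussion score 42 < 55: minimum not met.
Weighted total:
  Homework 73 × 0.14 = 10.22
  Studio work 73 × 0.21 = 15.33
  Discussion 42 × 0.18 = 7.56
  Practicals 54 × 0.2 = 10.8
  Oral exam 76 × 0.06 = 4.56
  Assignments 47 × 0.13 = 6.11
  Weekly reports 42 × 0.08 = 3.36
Sum = 57.94
Because the Discussion minimum was not met, the result is F.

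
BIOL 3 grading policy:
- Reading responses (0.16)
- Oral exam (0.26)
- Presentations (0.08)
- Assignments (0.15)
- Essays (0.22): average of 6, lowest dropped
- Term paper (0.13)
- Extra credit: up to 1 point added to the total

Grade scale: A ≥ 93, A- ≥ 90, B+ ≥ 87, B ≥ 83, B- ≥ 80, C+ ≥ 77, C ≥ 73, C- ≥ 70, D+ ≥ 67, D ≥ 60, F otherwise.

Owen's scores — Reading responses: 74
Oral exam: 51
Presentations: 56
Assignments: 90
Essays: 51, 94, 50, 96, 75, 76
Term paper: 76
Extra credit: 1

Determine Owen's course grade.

Essays: drop 50 → average of remaining 5 = 392/5 = 78.4
Weighted total:
  Reading responses 74 × 0.16 = 11.84
  Oral exam 51 × 0.26 = 13.26
  Presentations 56 × 0.08 = 4.48
  Assignments 90 × 0.15 = 13.5
  Essays 78.4 × 0.22 = 17.248
  Term paper 76 × 0.13 = 9.88
Sum = 70.208
Extra credit: 70.208 + 1 = 71.208
71.208 is ≥ 70 and < 73 → C-

C-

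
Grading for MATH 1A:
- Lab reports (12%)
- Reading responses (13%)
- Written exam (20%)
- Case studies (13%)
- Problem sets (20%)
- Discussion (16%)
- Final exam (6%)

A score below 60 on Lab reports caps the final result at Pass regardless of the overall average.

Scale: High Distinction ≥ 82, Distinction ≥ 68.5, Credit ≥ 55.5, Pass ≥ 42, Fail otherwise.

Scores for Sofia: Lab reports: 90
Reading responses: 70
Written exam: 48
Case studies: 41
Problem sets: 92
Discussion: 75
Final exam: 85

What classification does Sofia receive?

Distinction

Lab reports score 90 ≥ 60: minimum met.
Weighted total:
  Lab reports 90 × 0.12 = 10.8
  Reading responses 70 × 0.13 = 9.1
  Written exam 48 × 0.2 = 9.6
  Case studies 41 × 0.13 = 5.33
  Problem sets 92 × 0.2 = 18.4
  Discussion 75 × 0.16 = 12
  Final exam 85 × 0.06 = 5.1
Sum = 70.33
70.33 is ≥ 68.5 and < 82 → Distinction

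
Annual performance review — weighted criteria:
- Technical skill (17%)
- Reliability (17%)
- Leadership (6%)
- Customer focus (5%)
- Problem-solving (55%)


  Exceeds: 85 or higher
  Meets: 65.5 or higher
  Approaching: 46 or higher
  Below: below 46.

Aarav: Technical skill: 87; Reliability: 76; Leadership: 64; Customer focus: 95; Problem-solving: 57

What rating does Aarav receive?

Meets

Weighted total:
  Technical skill 87 × 0.17 = 14.79
  Reliability 76 × 0.17 = 12.92
  Leadership 64 × 0.06 = 3.84
  Customer focus 95 × 0.05 = 4.75
  Problem-solving 57 × 0.55 = 31.35
Sum = 67.65
67.65 is ≥ 65.5 and < 85 → Meets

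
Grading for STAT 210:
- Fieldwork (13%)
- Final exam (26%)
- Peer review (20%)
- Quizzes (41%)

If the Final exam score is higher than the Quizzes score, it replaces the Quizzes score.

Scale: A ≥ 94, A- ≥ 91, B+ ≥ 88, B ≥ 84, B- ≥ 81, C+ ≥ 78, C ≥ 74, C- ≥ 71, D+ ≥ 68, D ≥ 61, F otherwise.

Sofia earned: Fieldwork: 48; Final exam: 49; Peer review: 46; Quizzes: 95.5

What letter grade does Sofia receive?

Final exam (49) ≤ Quizzes (95.5), so Quizzes stays at 95.5.
Weighted total:
  Fieldwork 48 × 0.13 = 6.24
  Final exam 49 × 0.26 = 12.74
  Peer review 46 × 0.2 = 9.2
  Quizzes 95.5 × 0.41 = 39.155
Sum = 67.335
67.335 is ≥ 61 and < 68 → D

D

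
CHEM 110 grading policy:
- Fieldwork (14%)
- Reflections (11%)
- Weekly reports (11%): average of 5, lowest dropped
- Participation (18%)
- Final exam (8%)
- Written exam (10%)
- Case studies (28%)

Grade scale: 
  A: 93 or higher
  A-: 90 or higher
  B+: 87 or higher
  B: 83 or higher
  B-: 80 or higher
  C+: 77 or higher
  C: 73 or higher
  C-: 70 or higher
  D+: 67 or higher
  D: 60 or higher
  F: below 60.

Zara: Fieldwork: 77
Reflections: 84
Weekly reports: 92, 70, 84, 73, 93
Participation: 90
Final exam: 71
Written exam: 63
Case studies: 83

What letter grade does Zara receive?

Weekly reports: drop 70 → average of remaining 4 = 342/4 = 85.5
Weighted total:
  Fieldwork 77 × 0.14 = 10.78
  Reflections 84 × 0.11 = 9.24
  Weekly reports 85.5 × 0.11 = 9.405
  Participation 90 × 0.18 = 16.2
  Final exam 71 × 0.08 = 5.68
  Written exam 63 × 0.1 = 6.3
  Case studies 83 × 0.28 = 23.24
Sum = 80.845
80.845 is ≥ 80 and < 83 → B-

B-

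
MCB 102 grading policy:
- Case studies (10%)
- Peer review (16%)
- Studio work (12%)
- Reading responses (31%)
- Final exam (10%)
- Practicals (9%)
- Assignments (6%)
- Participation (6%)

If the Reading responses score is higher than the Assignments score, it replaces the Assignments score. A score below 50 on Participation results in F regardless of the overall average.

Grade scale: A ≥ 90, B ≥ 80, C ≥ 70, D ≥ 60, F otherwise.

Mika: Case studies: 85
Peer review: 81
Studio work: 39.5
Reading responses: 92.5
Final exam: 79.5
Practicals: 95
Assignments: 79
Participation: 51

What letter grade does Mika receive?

C

Reading responses (92.5) > Assignments (79), so Assignments counts as 92.5.
Participation score 51 ≥ 50: minimum met.
Weighted total:
  Case studies 85 × 0.1 = 8.5
  Peer review 81 × 0.16 = 12.96
  Studio work 39.5 × 0.12 = 4.74
  Reading responses 92.5 × 0.31 = 28.675
  Final exam 79.5 × 0.1 = 7.95
  Practicals 95 × 0.09 = 8.55
  Assignments 92.5 × 0.06 = 5.55
  Participation 51 × 0.06 = 3.06
Sum = 79.985
79.985 is ≥ 70 and < 80 → C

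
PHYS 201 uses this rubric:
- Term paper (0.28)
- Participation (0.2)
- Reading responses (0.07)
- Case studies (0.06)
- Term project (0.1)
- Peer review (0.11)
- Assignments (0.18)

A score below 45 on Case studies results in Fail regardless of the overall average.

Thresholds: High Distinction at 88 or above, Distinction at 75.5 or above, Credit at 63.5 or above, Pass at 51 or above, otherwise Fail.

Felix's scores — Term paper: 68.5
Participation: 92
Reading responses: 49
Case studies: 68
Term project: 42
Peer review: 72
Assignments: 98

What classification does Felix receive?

Case studies score 68 ≥ 45: minimum met.
Weighted total:
  Term paper 68.5 × 0.28 = 19.18
  Participation 92 × 0.2 = 18.4
  Reading responses 49 × 0.07 = 3.43
  Case studies 68 × 0.06 = 4.08
  Term project 42 × 0.1 = 4.2
  Peer review 72 × 0.11 = 7.92
  Assignments 98 × 0.18 = 17.64
Sum = 74.85
74.85 is ≥ 63.5 and < 75.5 → Credit

Credit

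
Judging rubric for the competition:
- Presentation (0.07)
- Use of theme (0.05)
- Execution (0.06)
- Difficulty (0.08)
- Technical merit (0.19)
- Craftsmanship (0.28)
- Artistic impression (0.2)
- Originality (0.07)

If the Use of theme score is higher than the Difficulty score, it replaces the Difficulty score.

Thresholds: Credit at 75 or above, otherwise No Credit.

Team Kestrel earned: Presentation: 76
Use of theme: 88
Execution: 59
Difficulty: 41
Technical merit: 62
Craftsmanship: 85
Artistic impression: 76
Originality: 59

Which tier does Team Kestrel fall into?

Use of theme (88) > Difficulty (41), so Difficulty counts as 88.
Weighted total:
  Presentation 76 × 0.07 = 5.32
  Use of theme 88 × 0.05 = 4.4
  Execution 59 × 0.06 = 3.54
  Difficulty 88 × 0.08 = 7.04
  Technical merit 62 × 0.19 = 11.78
  Craftsmanship 85 × 0.28 = 23.8
  Artistic impression 76 × 0.2 = 15.2
  Originality 59 × 0.07 = 4.13
Sum = 75.21
75.21 ≥ 75 → Credit

Credit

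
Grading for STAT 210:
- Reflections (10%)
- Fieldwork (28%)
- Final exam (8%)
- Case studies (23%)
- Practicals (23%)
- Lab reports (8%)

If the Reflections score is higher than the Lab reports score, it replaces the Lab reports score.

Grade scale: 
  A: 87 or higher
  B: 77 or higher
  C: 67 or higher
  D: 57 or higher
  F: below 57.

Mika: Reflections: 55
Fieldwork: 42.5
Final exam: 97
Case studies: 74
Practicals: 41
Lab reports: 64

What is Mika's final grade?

F

Reflections (55) ≤ Lab reports (64), so Lab reports stays at 64.
Weighted total:
  Reflections 55 × 0.1 = 5.5
  Fieldwork 42.5 × 0.28 = 11.9
  Final exam 97 × 0.08 = 7.76
  Case studies 74 × 0.23 = 17.02
  Practicals 41 × 0.23 = 9.43
  Lab reports 64 × 0.08 = 5.12
Sum = 56.73
56.73 < 57 → F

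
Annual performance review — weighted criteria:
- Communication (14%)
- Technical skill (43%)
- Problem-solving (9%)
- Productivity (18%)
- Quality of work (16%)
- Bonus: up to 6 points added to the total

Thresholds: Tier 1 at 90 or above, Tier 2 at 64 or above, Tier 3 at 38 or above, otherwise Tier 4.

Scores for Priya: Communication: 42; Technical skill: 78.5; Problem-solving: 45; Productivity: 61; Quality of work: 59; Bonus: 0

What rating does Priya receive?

Tier 2

Weighted total:
  Communication 42 × 0.14 = 5.88
  Technical skill 78.5 × 0.43 = 33.755
  Problem-solving 45 × 0.09 = 4.05
  Productivity 61 × 0.18 = 10.98
  Quality of work 59 × 0.16 = 9.44
Sum = 64.105
Bonus: 64.105 + 0 = 64.105
64.105 is ≥ 64 and < 90 → Tier 2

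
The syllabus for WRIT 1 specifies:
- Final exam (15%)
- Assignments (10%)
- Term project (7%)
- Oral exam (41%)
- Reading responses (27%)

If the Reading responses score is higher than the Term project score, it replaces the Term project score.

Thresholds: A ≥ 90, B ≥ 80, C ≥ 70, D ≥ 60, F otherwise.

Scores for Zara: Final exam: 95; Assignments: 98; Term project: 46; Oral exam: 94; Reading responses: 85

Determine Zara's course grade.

Reading responses (85) > Term project (46), so Term project counts as 85.
Weighted total:
  Final exam 95 × 0.15 = 14.25
  Assignments 98 × 0.1 = 9.8
  Term project 85 × 0.07 = 5.95
  Oral exam 94 × 0.41 = 38.54
  Reading responses 85 × 0.27 = 22.95
Sum = 91.49
91.49 ≥ 90 → A

A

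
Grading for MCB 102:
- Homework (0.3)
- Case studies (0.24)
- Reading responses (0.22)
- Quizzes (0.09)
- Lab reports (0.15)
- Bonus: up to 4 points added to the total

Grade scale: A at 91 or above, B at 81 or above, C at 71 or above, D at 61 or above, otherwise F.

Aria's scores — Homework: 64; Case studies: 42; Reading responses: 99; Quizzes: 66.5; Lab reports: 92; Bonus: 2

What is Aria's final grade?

Weighted total:
  Homework 64 × 0.3 = 19.2
  Case studies 42 × 0.24 = 10.08
  Reading responses 99 × 0.22 = 21.78
  Quizzes 66.5 × 0.09 = 5.985
  Lab reports 92 × 0.15 = 13.8
Sum = 70.845
Bonus: 70.845 + 2 = 72.845
72.845 is ≥ 71 and < 81 → C

C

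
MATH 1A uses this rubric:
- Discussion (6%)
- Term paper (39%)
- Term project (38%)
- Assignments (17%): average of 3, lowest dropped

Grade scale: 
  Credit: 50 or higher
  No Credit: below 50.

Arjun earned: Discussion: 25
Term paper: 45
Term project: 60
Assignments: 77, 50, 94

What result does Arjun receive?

Assignments: drop 50 → average of remaining 2 = 171/2 = 85.5
Weighted total:
  Discussion 25 × 0.06 = 1.5
  Term paper 45 × 0.39 = 17.55
  Term project 60 × 0.38 = 22.8
  Assignments 85.5 × 0.17 = 14.535
Sum = 56.385
56.385 ≥ 50 → Credit

Credit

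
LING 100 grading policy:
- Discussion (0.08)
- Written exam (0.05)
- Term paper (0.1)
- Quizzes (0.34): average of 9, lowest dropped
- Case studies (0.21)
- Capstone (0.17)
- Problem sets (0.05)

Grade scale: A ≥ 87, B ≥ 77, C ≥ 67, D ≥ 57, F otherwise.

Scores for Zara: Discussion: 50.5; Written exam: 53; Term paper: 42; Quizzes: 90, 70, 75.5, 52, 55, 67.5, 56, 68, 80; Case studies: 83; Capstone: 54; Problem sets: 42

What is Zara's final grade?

Quizzes: drop 52 → average of remaining 8 = 562/8 = 70.25
Weighted total:
  Discussion 50.5 × 0.08 = 4.04
  Written exam 53 × 0.05 = 2.65
  Term paper 42 × 0.1 = 4.2
  Quizzes 70.25 × 0.34 = 23.885
  Case studies 83 × 0.21 = 17.43
  Capstone 54 × 0.17 = 9.18
  Problem sets 42 × 0.05 = 2.1
Sum = 63.485
63.485 is ≥ 57 and < 67 → D

D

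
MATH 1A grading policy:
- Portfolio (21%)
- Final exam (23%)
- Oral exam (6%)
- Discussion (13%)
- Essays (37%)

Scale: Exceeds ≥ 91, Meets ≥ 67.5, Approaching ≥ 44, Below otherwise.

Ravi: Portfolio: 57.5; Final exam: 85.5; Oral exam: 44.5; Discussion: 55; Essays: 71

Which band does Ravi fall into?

Weighted total:
  Portfolio 57.5 × 0.21 = 12.075
  Final exam 85.5 × 0.23 = 19.665
  Oral exam 44.5 × 0.06 = 2.67
  Discussion 55 × 0.13 = 7.15
  Essays 71 × 0.37 = 26.27
Sum = 67.83
67.83 is ≥ 67.5 and < 91 → Meets

Meets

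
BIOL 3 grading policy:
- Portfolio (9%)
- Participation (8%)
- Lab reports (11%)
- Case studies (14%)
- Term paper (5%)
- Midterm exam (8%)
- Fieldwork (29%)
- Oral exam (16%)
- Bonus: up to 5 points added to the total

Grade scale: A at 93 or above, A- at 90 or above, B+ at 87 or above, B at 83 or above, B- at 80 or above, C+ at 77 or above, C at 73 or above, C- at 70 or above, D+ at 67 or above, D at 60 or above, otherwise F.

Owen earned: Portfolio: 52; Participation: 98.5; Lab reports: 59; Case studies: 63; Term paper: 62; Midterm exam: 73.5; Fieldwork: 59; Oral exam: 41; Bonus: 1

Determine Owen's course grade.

Weighted total:
  Portfolio 52 × 0.09 = 4.68
  Participation 98.5 × 0.08 = 7.88
  Lab reports 59 × 0.11 = 6.49
  Case studies 63 × 0.14 = 8.82
  Term paper 62 × 0.05 = 3.1
  Midterm exam 73.5 × 0.08 = 5.88
  Fieldwork 59 × 0.29 = 17.11
  Oral exam 41 × 0.16 = 6.56
Sum = 60.52
Bonus: 60.52 + 1 = 61.52
61.52 is ≥ 60 and < 67 → D

D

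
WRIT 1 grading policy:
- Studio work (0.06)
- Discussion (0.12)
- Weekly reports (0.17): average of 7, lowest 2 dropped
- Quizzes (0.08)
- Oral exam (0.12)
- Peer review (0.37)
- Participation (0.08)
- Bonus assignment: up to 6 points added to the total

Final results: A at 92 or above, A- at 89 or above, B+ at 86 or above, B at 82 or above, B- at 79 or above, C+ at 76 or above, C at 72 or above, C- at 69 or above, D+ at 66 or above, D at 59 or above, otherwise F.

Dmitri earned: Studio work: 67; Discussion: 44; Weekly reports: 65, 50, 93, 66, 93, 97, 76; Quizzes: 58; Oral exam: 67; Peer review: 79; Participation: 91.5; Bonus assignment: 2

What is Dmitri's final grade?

C

Weekly reports: drop 50, 65 → average of remaining 5 = 425/5 = 85
Weighted total:
  Studio work 67 × 0.06 = 4.02
  Discussion 44 × 0.12 = 5.28
  Weekly reports 85 × 0.17 = 14.45
  Quizzes 58 × 0.08 = 4.64
  Oral exam 67 × 0.12 = 8.04
  Peer review 79 × 0.37 = 29.23
  Participation 91.5 × 0.08 = 7.32
Sum = 72.98
Bonus assignment: 72.98 + 2 = 74.98
74.98 is ≥ 72 and < 76 → C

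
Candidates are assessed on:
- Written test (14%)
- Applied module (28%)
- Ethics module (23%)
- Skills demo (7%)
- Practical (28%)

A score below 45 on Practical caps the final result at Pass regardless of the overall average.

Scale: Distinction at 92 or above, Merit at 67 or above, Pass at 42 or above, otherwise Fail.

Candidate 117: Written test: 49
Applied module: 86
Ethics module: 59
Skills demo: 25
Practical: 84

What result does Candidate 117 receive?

Merit

Practical score 84 ≥ 45: minimum met.
Weighted total:
  Written test 49 × 0.14 = 6.86
  Applied module 86 × 0.28 = 24.08
  Ethics module 59 × 0.23 = 13.57
  Skills demo 25 × 0.07 = 1.75
  Practical 84 × 0.28 = 23.52
Sum = 69.78
69.78 is ≥ 67 and < 92 → Merit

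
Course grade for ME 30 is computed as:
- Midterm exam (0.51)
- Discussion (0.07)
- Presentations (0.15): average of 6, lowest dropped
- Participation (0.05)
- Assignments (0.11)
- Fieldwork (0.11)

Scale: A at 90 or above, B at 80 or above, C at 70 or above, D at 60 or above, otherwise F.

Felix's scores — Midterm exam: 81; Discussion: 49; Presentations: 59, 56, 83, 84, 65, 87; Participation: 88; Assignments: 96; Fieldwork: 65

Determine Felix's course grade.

Presentations: drop 56 → average of remaining 5 = 378/5 = 75.6
Weighted total:
  Midterm exam 81 × 0.51 = 41.31
  Discussion 49 × 0.07 = 3.43
  Presentations 75.6 × 0.15 = 11.34
  Participation 88 × 0.05 = 4.4
  Assignments 96 × 0.11 = 10.56
  Fieldwork 65 × 0.11 = 7.15
Sum = 78.19
78.19 is ≥ 70 and < 80 → C

C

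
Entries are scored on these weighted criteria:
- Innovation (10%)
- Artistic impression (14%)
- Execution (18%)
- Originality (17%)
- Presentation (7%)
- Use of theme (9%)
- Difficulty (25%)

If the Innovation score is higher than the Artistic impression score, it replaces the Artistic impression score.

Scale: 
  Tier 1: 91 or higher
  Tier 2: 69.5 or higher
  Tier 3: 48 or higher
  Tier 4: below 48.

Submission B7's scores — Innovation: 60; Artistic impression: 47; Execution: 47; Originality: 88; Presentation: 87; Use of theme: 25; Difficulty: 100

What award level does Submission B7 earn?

Tier 2

Innovation (60) > Artistic impression (47), so Artistic impression counts as 60.
Weighted total:
  Innovation 60 × 0.1 = 6
  Artistic impression 60 × 0.14 = 8.4
  Execution 47 × 0.18 = 8.46
  Originality 88 × 0.17 = 14.96
  Presentation 87 × 0.07 = 6.09
  Use of theme 25 × 0.09 = 2.25
  Difficulty 100 × 0.25 = 25
Sum = 71.16
71.16 is ≥ 69.5 and < 91 → Tier 2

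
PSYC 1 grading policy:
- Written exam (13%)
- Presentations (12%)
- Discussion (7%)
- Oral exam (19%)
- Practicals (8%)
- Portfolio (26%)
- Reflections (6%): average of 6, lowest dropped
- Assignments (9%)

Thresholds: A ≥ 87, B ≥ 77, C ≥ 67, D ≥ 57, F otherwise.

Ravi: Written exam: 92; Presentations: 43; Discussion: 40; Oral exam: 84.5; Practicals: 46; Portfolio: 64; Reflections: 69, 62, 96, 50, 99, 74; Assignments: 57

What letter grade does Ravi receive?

Reflections: drop 50 → average of remaining 5 = 400/5 = 80
Weighted total:
  Written exam 92 × 0.13 = 11.96
  Presentations 43 × 0.12 = 5.16
  Discussion 40 × 0.07 = 2.8
  Oral exam 84.5 × 0.19 = 16.055
  Practicals 46 × 0.08 = 3.68
  Portfolio 64 × 0.26 = 16.64
  Reflections 80 × 0.06 = 4.8
  Assignments 57 × 0.09 = 5.13
Sum = 66.225
66.225 is ≥ 57 and < 67 → D

D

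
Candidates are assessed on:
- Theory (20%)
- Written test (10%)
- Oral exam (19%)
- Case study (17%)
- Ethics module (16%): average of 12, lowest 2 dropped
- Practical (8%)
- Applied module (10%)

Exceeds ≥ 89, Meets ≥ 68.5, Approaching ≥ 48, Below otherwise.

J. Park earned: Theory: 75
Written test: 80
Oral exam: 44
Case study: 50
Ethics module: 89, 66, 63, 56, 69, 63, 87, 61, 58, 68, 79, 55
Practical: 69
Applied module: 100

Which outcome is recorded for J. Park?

Ethics module: drop 55, 56 → average of remaining 10 = 703/10 = 70.3
Weighted total:
  Theory 75 × 0.2 = 15
  Written test 80 × 0.1 = 8
  Oral exam 44 × 0.19 = 8.36
  Case study 50 × 0.17 = 8.5
  Ethics module 70.3 × 0.16 = 11.248
  Practical 69 × 0.08 = 5.52
  Applied module 100 × 0.1 = 10
Sum = 66.628
66.628 is ≥ 48 and < 68.5 → Approaching

Approaching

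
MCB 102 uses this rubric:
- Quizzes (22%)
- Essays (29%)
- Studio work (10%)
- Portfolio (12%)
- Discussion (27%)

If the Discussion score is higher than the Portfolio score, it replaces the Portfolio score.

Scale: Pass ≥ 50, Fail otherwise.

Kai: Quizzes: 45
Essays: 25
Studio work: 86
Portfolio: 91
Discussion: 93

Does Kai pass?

Pass

Discussion (93) > Portfolio (91), so Portfolio counts as 93.
Weighted total:
  Quizzes 45 × 0.22 = 9.9
  Essays 25 × 0.29 = 7.25
  Studio work 86 × 0.1 = 8.6
  Portfolio 93 × 0.12 = 11.16
  Discussion 93 × 0.27 = 25.11
Sum = 62.02
62.02 ≥ 50 → Pass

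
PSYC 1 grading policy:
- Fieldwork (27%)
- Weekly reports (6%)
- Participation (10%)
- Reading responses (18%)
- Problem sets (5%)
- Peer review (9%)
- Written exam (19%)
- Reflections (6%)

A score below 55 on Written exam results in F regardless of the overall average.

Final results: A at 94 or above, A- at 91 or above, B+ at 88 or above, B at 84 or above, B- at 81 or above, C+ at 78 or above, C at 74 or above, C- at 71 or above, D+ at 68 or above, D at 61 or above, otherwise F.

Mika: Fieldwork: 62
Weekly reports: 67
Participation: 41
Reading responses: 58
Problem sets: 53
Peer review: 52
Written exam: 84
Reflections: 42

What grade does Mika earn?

Written exam score 84 ≥ 55: minimum met.
Weighted total:
  Fieldwork 62 × 0.27 = 16.74
  Weekly reports 67 × 0.06 = 4.02
  Participation 41 × 0.1 = 4.1
  Reading responses 58 × 0.18 = 10.44
  Problem sets 53 × 0.05 = 2.65
  Peer review 52 × 0.09 = 4.68
  Written exam 84 × 0.19 = 15.96
  Reflections 42 × 0.06 = 2.52
Sum = 61.11
61.11 is ≥ 61 and < 68 → D

D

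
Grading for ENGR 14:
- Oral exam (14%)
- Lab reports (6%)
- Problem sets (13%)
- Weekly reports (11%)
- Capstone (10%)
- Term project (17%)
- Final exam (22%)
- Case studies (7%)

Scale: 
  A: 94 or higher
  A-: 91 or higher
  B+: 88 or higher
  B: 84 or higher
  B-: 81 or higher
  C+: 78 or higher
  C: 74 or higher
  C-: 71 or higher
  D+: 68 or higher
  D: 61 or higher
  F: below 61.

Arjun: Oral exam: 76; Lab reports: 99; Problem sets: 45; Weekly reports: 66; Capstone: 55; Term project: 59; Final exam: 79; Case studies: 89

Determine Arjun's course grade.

Weighted total:
  Oral exam 76 × 0.14 = 10.64
  Lab reports 99 × 0.06 = 5.94
  Problem sets 45 × 0.13 = 5.85
  Weekly reports 66 × 0.11 = 7.26
  Capstone 55 × 0.1 = 5.5
  Term project 59 × 0.17 = 10.03
  Final exam 79 × 0.22 = 17.38
  Case studies 89 × 0.07 = 6.23
Sum = 68.83
68.83 is ≥ 68 and < 71 → D+

D+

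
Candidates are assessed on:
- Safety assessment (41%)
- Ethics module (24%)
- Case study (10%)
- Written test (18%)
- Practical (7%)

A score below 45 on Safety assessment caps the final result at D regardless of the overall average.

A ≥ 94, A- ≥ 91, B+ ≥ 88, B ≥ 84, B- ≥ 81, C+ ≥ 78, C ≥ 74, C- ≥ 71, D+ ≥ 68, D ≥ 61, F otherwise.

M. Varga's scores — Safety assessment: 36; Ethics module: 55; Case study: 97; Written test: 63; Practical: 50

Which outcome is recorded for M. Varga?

F

Safety assessment score 36 < 45: minimum not met.
Weighted total:
  Safety assessment 36 × 0.41 = 14.76
  Ethics module 55 × 0.24 = 13.2
  Case study 97 × 0.1 = 9.7
  Written test 63 × 0.18 = 11.34
  Practical 50 × 0.07 = 3.5
Sum = 52.5
52.5 would be F; cap at D applies → F.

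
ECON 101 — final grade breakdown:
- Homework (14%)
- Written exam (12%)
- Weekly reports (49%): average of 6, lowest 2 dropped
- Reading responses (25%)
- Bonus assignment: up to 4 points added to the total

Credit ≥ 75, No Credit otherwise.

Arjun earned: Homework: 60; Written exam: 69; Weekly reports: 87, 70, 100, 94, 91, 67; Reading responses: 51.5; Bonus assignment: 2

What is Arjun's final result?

Credit

Weekly reports: drop 67, 70 → average of remaining 4 = 372/4 = 93
Weighted total:
  Homework 60 × 0.14 = 8.4
  Written exam 69 × 0.12 = 8.28
  Weekly reports 93 × 0.49 = 45.57
  Reading responses 51.5 × 0.25 = 12.875
Sum = 75.125
Bonus assignment: 75.125 + 2 = 77.125
77.125 ≥ 75 → Credit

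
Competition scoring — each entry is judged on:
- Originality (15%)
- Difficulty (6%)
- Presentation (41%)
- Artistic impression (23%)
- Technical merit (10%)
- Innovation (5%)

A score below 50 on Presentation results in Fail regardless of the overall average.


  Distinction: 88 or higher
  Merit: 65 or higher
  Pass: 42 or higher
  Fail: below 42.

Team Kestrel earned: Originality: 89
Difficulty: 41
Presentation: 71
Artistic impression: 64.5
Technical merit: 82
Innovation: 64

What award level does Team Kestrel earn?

Presentation score 71 ≥ 50: minimum met.
Weighted total:
  Originality 89 × 0.15 = 13.35
  Difficulty 41 × 0.06 = 2.46
  Presentation 71 × 0.41 = 29.11
  Artistic impression 64.5 × 0.23 = 14.835
  Technical merit 82 × 0.1 = 8.2
  Innovation 64 × 0.05 = 3.2
Sum = 71.155
71.155 is ≥ 65 and < 88 → Merit

Merit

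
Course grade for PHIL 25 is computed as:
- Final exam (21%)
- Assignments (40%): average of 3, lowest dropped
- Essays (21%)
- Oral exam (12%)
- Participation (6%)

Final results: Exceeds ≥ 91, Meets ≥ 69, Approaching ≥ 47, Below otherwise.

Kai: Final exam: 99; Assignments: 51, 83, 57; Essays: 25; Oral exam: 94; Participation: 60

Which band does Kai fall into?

Assignments: drop 51 → average of remaining 2 = 140/2 = 70
Weighted total:
  Final exam 99 × 0.21 = 20.79
  Assignments 70 × 0.4 = 28
  Essays 25 × 0.21 = 5.25
  Oral exam 94 × 0.12 = 11.28
  Participation 60 × 0.06 = 3.6
Sum = 68.92
68.92 is ≥ 47 and < 69 → Approaching

Approaching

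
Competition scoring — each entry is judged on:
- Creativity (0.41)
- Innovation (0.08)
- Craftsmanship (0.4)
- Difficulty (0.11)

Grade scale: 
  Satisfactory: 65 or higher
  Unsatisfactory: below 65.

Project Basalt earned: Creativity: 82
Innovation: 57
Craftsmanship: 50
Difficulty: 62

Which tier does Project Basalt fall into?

Weighted total:
  Creativity 82 × 0.41 = 33.62
  Innovation 57 × 0.08 = 4.56
  Craftsmanship 50 × 0.4 = 20
  Difficulty 62 × 0.11 = 6.82
Sum = 65
65 ≥ 65 → Satisfactory

Satisfactory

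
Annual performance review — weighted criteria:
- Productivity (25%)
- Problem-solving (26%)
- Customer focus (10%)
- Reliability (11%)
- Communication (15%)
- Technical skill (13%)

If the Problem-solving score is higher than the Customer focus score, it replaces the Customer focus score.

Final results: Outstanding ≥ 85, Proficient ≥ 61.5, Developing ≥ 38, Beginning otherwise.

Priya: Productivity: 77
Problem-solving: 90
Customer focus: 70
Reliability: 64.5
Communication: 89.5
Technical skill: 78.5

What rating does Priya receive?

Problem-solving (90) > Customer focus (70), so Customer focus counts as 90.
Weighted total:
  Productivity 77 × 0.25 = 19.25
  Problem-solving 90 × 0.26 = 23.4
  Customer focus 90 × 0.1 = 9
  Reliability 64.5 × 0.11 = 7.095
  Communication 89.5 × 0.15 = 13.425
  Technical skill 78.5 × 0.13 = 10.205
Sum = 82.375
82.375 is ≥ 61.5 and < 85 → Proficient

Proficient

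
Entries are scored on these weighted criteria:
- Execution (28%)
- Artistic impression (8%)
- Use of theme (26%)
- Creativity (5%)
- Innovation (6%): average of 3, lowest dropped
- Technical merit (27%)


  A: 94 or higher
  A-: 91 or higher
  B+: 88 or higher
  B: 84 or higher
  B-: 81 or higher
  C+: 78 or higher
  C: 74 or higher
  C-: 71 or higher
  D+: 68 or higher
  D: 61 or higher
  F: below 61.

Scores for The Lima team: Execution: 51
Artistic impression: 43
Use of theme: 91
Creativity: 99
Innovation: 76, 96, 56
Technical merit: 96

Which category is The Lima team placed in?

C

Innovation: drop 56 → average of remaining 2 = 172/2 = 86
Weighted total:
  Execution 51 × 0.28 = 14.28
  Artistic impression 43 × 0.08 = 3.44
  Use of theme 91 × 0.26 = 23.66
  Creativity 99 × 0.05 = 4.95
  Innovation 86 × 0.06 = 5.16
  Technical merit 96 × 0.27 = 25.92
Sum = 77.41
77.41 is ≥ 74 and < 78 → C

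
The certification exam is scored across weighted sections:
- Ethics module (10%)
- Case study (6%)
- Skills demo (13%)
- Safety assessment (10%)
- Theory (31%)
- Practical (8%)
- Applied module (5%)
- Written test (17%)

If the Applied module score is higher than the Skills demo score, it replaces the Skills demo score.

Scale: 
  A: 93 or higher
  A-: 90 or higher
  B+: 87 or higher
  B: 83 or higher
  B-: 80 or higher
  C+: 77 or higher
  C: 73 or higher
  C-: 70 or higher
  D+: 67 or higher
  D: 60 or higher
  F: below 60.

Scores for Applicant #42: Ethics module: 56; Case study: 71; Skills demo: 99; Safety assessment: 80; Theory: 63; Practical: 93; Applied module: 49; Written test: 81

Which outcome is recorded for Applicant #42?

Applied module (49) ≤ Skills demo (99), so Skills demo stays at 99.
Weighted total:
  Ethics module 56 × 0.1 = 5.6
  Case study 71 × 0.06 = 4.26
  Skills demo 99 × 0.13 = 12.87
  Safety assessment 80 × 0.1 = 8
  Theory 63 × 0.31 = 19.53
  Practical 93 × 0.08 = 7.44
  Applied module 49 × 0.05 = 2.45
  Written test 81 × 0.17 = 13.77
Sum = 73.92
73.92 is ≥ 73 and < 77 → C

C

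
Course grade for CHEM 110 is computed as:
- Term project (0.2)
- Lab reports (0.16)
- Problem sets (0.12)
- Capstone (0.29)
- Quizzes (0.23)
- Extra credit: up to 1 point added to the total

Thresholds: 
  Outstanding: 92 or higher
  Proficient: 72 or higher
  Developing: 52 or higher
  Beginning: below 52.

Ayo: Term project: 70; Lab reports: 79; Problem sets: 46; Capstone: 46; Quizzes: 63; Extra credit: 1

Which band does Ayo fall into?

Weighted total:
  Term project 70 × 0.2 = 14
  Lab reports 79 × 0.16 = 12.64
  Problem sets 46 × 0.12 = 5.52
  Capstone 46 × 0.29 = 13.34
  Quizzes 63 × 0.23 = 14.49
Sum = 59.99
Extra credit: 59.99 + 1 = 60.99
60.99 is ≥ 52 and < 72 → Developing

Developing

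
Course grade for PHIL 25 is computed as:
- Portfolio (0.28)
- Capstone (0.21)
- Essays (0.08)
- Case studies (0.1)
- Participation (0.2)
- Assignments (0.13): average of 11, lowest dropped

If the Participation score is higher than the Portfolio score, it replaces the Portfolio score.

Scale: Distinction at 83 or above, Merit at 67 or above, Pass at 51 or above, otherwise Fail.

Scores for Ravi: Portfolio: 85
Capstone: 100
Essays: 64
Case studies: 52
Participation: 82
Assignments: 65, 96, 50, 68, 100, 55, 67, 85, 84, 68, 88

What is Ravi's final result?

Merit

Assignments: drop 50 → average of remaining 10 = 776/10 = 77.6
Participation (82) ≤ Portfolio (85), so Portfolio stays at 85.
Weighted total:
  Portfolio 85 × 0.28 = 23.8
  Capstone 100 × 0.21 = 21
  Essays 64 × 0.08 = 5.12
  Case studies 52 × 0.1 = 5.2
  Participation 82 × 0.2 = 16.4
  Assignments 77.6 × 0.13 = 10.088
Sum = 81.608
81.608 is ≥ 67 and < 83 → Merit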